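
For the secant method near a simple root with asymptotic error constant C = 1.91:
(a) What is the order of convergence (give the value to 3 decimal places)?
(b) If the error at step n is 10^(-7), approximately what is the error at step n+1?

(a) Secant method has superlinear convergence with order φ = (1+√5)/2 ≈ 1.618.
    This means |e_{n+1}| ≈ C|e_n|^1.618.

(b) With |e_n| = 10^(-7) and C = 1.91:
    |e_{n+1}| ≈ 1.91 × (10^(-7))^1.618 = 1.91 × 10^(-11.33)

(a) ≈ 1.618 (golden ratio); (b) |e_{n+1}| ≈ 9.011e-12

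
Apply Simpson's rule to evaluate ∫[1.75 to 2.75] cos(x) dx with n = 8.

f(x) = cos(x)
a = 1.75, b = 2.75, n = 8
h = (b - a)/n = 0.125000

Simpson's rule: (h/3)[f(x₀) + 4f(x₁) + 2f(x₂) + ... + f(xₙ)]

x_0 = 1.7500, f(x_0) = -0.178246, coefficient = 1
x_1 = 1.8750, f(x_1) = -0.299534, coefficient = 4
x_2 = 2.0000, f(x_2) = -0.416147, coefficient = 2
x_3 = 2.1250, f(x_3) = -0.526266, coefficient = 4
x_4 = 2.2500, f(x_4) = -0.628174, coefficient = 2
x_5 = 2.3750, f(x_5) = -0.720278, coefficient = 4
x_6 = 2.5000, f(x_6) = -0.801144, coefficient = 2
x_7 = 2.6250, f(x_7) = -0.869507, coefficient = 4
x_8 = 2.7500, f(x_8) = -0.924302, coefficient = 1

I ≈ (0.125000/3) × -14.455819 = -0.602326
Exact value: -0.602325
Error: 0.000001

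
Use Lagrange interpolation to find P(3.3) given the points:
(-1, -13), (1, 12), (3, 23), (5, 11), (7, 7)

Lagrange interpolation formula:
P(x) = Σ yᵢ × Lᵢ(x)
where Lᵢ(x) = Π_{j≠i} (x - xⱼ)/(xᵢ - xⱼ)

L_0(3.3) = (3.3 - 1)/(-1 - 1) × (3.3 - 3)/(-1 - 3) × (3.3 - 5)/(-1 - 5) × (3.3 - 7)/(-1 - 7) = 0.011302
L_1(3.3) = (3.3 - (-1))/(1 - (-1)) × (3.3 - 3)/(1 - 3) × (3.3 - 5)/(1 - 5) × (3.3 - 7)/(1 - 7) = -0.084522
L_2(3.3) = (3.3 - (-1))/(3 - (-1)) × (3.3 - 1)/(3 - 1) × (3.3 - 5)/(3 - 5) × (3.3 - 7)/(3 - 7) = 0.972002
L_3(3.3) = (3.3 - (-1))/(5 - (-1)) × (3.3 - 1)/(5 - 1) × (3.3 - 3)/(5 - 3) × (3.3 - 7)/(5 - 7) = 0.114353
L_4(3.3) = (3.3 - (-1))/(7 - (-1)) × (3.3 - 1)/(7 - 1) × (3.3 - 3)/(7 - 3) × (3.3 - 5)/(7 - 5) = -0.013135

P(3.3) = (-13)×L_0(3.3) + 12×L_1(3.3) + 23×L_2(3.3) + 11×L_3(3.3) + 7×L_4(3.3)
P(3.3) = 22.360781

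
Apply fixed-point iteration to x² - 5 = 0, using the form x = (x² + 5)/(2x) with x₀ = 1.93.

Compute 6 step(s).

Equation: x² - 5 = 0
Fixed-point form: x = (x² + 5)/(2x)
x₀ = 1.93

x_1 = g(1.930000) = 2.260337
x_2 = g(2.260337) = 2.236198
x_3 = g(2.236198) = 2.236068
x_4 = g(2.236068) = 2.236068
x_5 = g(2.236068) = 2.236068
x_6 = g(2.236068) = 2.236068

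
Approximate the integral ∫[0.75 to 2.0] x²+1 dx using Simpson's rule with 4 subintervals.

f(x) = x²+1
a = 0.75, b = 2.0, n = 4
h = (b - a)/n = 0.312500

Simpson's rule: (h/3)[f(x₀) + 4f(x₁) + 2f(x₂) + ... + f(xₙ)]

x_0 = 0.7500, f(x_0) = 1.562500, coefficient = 1
x_1 = 1.0625, f(x_1) = 2.128906, coefficient = 4
x_2 = 1.3750, f(x_2) = 2.890625, coefficient = 2
x_3 = 1.6875, f(x_3) = 3.847656, coefficient = 4
x_4 = 2.0000, f(x_4) = 5.000000, coefficient = 1

I ≈ (0.312500/3) × 36.250000 = 3.776042
Exact value: 3.776042
Error: 0.000000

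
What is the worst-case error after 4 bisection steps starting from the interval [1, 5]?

Bisection error bound: |error| ≤ (b-a)/2^n
|error| ≤ (5 - 1)/2^4 = 4/2^4
|error| ≤ 0.2500000000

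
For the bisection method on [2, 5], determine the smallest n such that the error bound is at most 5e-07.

We need (b-a)/2^n ≤ 5e-07
(5 - 2)/2^n ≤ 5e-07
3/2^n ≤ 5e-07
2^n ≥ 6000000
n ≥ log₂(6000000) = 22.52
n ≥ 23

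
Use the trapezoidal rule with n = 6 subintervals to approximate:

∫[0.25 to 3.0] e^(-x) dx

f(x) = e^(-x)
a = 0.25, b = 3.0, n = 6
h = (b - a)/n = 0.458333

Trapezoidal rule: (h/2)[f(x₀) + 2f(x₁) + 2f(x₂) + ... + f(xₙ)]

x_0 = 0.2500, f(x_0) = 0.778801, coefficient = 1
x_1 = 0.7083, f(x_1) = 0.492464, coefficient = 2
x_2 = 1.1667, f(x_2) = 0.311403, coefficient = 2
x_3 = 1.6250, f(x_3) = 0.196912, coefficient = 2
x_4 = 2.0833, f(x_4) = 0.124514, coefficient = 2
x_5 = 2.5417, f(x_5) = 0.078735, coefficient = 2
x_6 = 3.0000, f(x_6) = 0.049787, coefficient = 1

I ≈ (0.458333/2) × 3.236645 = 0.741731
Exact value: 0.729014
Error: 0.012717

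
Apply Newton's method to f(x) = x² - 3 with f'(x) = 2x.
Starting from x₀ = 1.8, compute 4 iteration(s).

f(x) = x² - 3
f'(x) = 2x
x₀ = 1.8

Newton-Raphson formula: x_{n+1} = x_n - f(x_n)/f'(x_n)

Iteration 1:
  f(1.800000) = 0.240000
  f'(1.800000) = 3.600000
  x_1 = 1.800000 - 0.240000/3.600000 = 1.733333
Iteration 2:
  f(1.733333) = 0.004444
  f'(1.733333) = 3.466667
  x_2 = 1.733333 - 0.004444/3.466667 = 1.732051
Iteration 3:
  f(1.732051) = 0.000002
  f'(1.732051) = 3.464103
  x_3 = 1.732051 - 0.000002/3.464103 = 1.732051
Iteration 4:
  f(1.732051) = 0.000000
  f'(1.732051) = 3.464102
  x_4 = 1.732051 - 0.000000/3.464102 = 1.732051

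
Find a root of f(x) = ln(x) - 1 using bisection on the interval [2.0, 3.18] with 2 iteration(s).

f(x) = ln(x) - 1
Initial interval: [2.0, 3.18]

Iteration 1:
  c_1 = (2.000000 + 3.180000)/2 = 2.590000
  f(c_1) = f(2.590000) = -0.048342
  f(a) × f(c) ≥ 0, new interval: [2.590000, 3.180000]
Iteration 2:
  c_2 = (2.590000 + 3.180000)/2 = 2.885000
  f(c_2) = f(2.885000) = 0.059525
  f(a) × f(c) < 0, new interval: [2.590000, 2.885000]

After 2 iteration(s), the approximation is c_2 = 2.885000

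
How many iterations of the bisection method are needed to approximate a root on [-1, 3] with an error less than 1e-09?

We need (b-a)/2^n ≤ 1e-09
(3 - (-1))/2^n ≤ 1e-09
4/2^n ≤ 1e-09
2^n ≥ 4000000000
n ≥ log₂(4000000000) = 31.90
n ≥ 32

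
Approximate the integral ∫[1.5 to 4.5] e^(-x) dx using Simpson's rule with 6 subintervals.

f(x) = e^(-x)
a = 1.5, b = 4.5, n = 6
h = (b - a)/n = 0.500000

Simpson's rule: (h/3)[f(x₀) + 4f(x₁) + 2f(x₂) + ... + f(xₙ)]

x_0 = 1.5000, f(x_0) = 0.223130, coefficient = 1
x_1 = 2.0000, f(x_1) = 0.135335, coefficient = 4
x_2 = 2.5000, f(x_2) = 0.082085, coefficient = 2
x_3 = 3.0000, f(x_3) = 0.049787, coefficient = 4
x_4 = 3.5000, f(x_4) = 0.030197, coefficient = 2
x_5 = 4.0000, f(x_5) = 0.018316, coefficient = 4
x_6 = 4.5000, f(x_6) = 0.011109, coefficient = 1

I ≈ (0.500000/3) × 1.272556 = 0.212093
Exact value: 0.212021
Error: 0.000071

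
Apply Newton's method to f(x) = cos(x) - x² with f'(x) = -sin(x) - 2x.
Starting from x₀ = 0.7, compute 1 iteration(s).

f(x) = cos(x) - x²
f'(x) = -sin(x) - 2x
x₀ = 0.7

Newton-Raphson formula: x_{n+1} = x_n - f(x_n)/f'(x_n)

Iteration 1:
  f(0.700000) = 0.274842
  f'(0.700000) = -2.044218
  x_1 = 0.700000 - 0.274842/(-2.044218) = 0.834449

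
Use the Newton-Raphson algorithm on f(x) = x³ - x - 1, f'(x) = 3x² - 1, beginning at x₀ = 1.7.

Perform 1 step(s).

f(x) = x³ - x - 1
f'(x) = 3x² - 1
x₀ = 1.7

Newton-Raphson formula: x_{n+1} = x_n - f(x_n)/f'(x_n)

Iteration 1:
  f(1.700000) = 2.213000
  f'(1.700000) = 7.670000
  x_1 = 1.700000 - 2.213000/7.670000 = 1.411473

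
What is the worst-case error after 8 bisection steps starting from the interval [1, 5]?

Bisection error bound: |error| ≤ (b-a)/2^n
|error| ≤ (5 - 1)/2^8 = 4/2^8
|error| ≤ 0.0156250000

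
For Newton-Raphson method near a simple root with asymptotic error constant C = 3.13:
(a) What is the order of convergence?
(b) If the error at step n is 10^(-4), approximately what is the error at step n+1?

(a) Newton-Raphson has quadratic (order 2) convergence near simple roots.
    This means |e_{n+1}| ≈ C|e_n|².

(b) With |e_n| = 10^(-4) and C = 3.13:
    |e_{n+1}| ≈ 3.13 × (10^(-4))² = 3.13 × 10^(-8)

(a) 2 (quadratic); (b) |e_{n+1}| ≈ 3.130e-08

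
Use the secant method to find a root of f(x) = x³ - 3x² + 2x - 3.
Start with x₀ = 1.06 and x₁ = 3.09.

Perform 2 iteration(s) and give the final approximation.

f(x) = x³ - 3x² + 2x - 3
x₀ = 1.06, x₁ = 3.09

Secant formula: x_{n+1} = x_n - f(x_n)(x_n - x_{n-1})/(f(x_n) - f(x_{n-1}))

Iteration 1:
  f(1.060000) = -3.059784
  f(3.090000) = 4.039329
  x_2 = 3.090000 - 4.039329×(3.090000 - 1.060000)/(4.039329 - (-3.059784))
       = 1.934949
Iteration 2:
  f(3.090000) = 4.039329
  f(1.934949) = -3.117682
  x_3 = 1.934949 - (-3.117682)×(1.934949 - 3.090000)/(-3.117682 - 4.039329)
       = 2.438103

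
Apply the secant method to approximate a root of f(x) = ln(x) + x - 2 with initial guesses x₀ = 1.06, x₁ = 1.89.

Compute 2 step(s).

f(x) = ln(x) + x - 2
x₀ = 1.06, x₁ = 1.89

Secant formula: x_{n+1} = x_n - f(x_n)(x_n - x_{n-1})/(f(x_n) - f(x_{n-1}))

Iteration 1:
  f(1.060000) = -0.881731
  f(1.890000) = 0.526577
  x_2 = 1.890000 - 0.526577×(1.890000 - 1.060000)/(0.526577 - (-0.881731))
       = 1.579657
Iteration 2:
  f(1.890000) = 0.526577
  f(1.579657) = 0.036864
  x_3 = 1.579657 - 0.036864×(1.579657 - 1.890000)/(0.036864 - 0.526577)
       = 1.556295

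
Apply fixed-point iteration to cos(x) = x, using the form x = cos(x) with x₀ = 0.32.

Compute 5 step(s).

Equation: cos(x) = x
Fixed-point form: x = cos(x)
x₀ = 0.32

x_1 = g(0.320000) = 0.949235
x_2 = g(0.949235) = 0.582305
x_3 = g(0.582305) = 0.835197
x_4 = g(0.835197) = 0.671031
x_5 = g(0.671031) = 0.783181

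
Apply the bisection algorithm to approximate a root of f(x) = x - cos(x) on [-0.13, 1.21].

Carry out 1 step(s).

f(x) = x - cos(x)
Initial interval: [-0.13, 1.21]

Iteration 1:
  c_1 = (-0.130000 + 1.210000)/2 = 0.540000
  f(c_1) = f(0.540000) = -0.317709
  f(a) × f(c) ≥ 0, new interval: [0.540000, 1.210000]

After 1 iteration(s), the approximation is c_1 = 0.540000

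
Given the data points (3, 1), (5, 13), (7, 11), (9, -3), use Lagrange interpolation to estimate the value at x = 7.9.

Lagrange interpolation formula:
P(x) = Σ yᵢ × Lᵢ(x)
where Lᵢ(x) = Π_{j≠i} (x - xⱼ)/(xᵢ - xⱼ)

L_0(7.9) = (7.9 - 5)/(3 - 5) × (7.9 - 7)/(3 - 7) × (7.9 - 9)/(3 - 9) = 0.059813
L_1(7.9) = (7.9 - 3)/(5 - 3) × (7.9 - 7)/(5 - 7) × (7.9 - 9)/(5 - 9) = -0.303188
L_2(7.9) = (7.9 - 3)/(7 - 3) × (7.9 - 5)/(7 - 5) × (7.9 - 9)/(7 - 9) = 0.976937
L_3(7.9) = (7.9 - 3)/(9 - 3) × (7.9 - 5)/(9 - 5) × (7.9 - 7)/(9 - 7) = 0.266438

P(7.9) = 1×L_0(7.9) + 13×L_1(7.9) + 11×L_2(7.9) + (-3)×L_3(7.9)
P(7.9) = 6.065375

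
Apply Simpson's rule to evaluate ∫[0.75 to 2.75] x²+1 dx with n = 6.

f(x) = x²+1
a = 0.75, b = 2.75, n = 6
h = (b - a)/n = 0.333333

Simpson's rule: (h/3)[f(x₀) + 4f(x₁) + 2f(x₂) + ... + f(xₙ)]

x_0 = 0.7500, f(x_0) = 1.562500, coefficient = 1
x_1 = 1.0833, f(x_1) = 2.173611, coefficient = 4
x_2 = 1.4167, f(x_2) = 3.006944, coefficient = 2
x_3 = 1.7500, f(x_3) = 4.062500, coefficient = 4
x_4 = 2.0833, f(x_4) = 5.340278, coefficient = 2
x_5 = 2.4167, f(x_5) = 6.840278, coefficient = 4
x_6 = 2.7500, f(x_6) = 8.562500, coefficient = 1

I ≈ (0.333333/3) × 79.125000 = 8.791667
Exact value: 8.791667
Error: 0.000000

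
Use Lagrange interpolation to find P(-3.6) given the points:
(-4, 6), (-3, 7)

Lagrange interpolation formula:
P(x) = Σ yᵢ × Lᵢ(x)
where Lᵢ(x) = Π_{j≠i} (x - xⱼ)/(xᵢ - xⱼ)

L_0(-3.6) = (-3.6 - (-3))/(-4 - (-3)) = 0.600000
L_1(-3.6) = (-3.6 - (-4))/(-3 - (-4)) = 0.400000

P(-3.6) = 6×L_0(-3.6) + 7×L_1(-3.6)
P(-3.6) = 6.400000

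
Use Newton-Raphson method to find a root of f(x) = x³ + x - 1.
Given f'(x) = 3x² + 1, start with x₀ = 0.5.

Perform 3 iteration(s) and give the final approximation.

f(x) = x³ + x - 1
f'(x) = 3x² + 1
x₀ = 0.5

Newton-Raphson formula: x_{n+1} = x_n - f(x_n)/f'(x_n)

Iteration 1:
  f(0.500000) = -0.375000
  f'(0.500000) = 1.750000
  x_1 = 0.500000 - (-0.375000)/1.750000 = 0.714286
Iteration 2:
  f(0.714286) = 0.078717
  f'(0.714286) = 2.530612
  x_2 = 0.714286 - 0.078717/2.530612 = 0.683180
Iteration 3:
  f(0.683180) = 0.002043
  f'(0.683180) = 2.400204
  x_3 = 0.683180 - 0.002043/2.400204 = 0.682328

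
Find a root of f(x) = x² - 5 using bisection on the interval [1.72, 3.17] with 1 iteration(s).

f(x) = x² - 5
Initial interval: [1.72, 3.17]

Iteration 1:
  c_1 = (1.720000 + 3.170000)/2 = 2.445000
  f(c_1) = f(2.445000) = 0.978025
  f(a) × f(c) < 0, new interval: [1.720000, 2.445000]

After 1 iteration(s), the approximation is c_1 = 2.445000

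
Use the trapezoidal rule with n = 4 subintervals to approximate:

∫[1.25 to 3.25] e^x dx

f(x) = e^x
a = 1.25, b = 3.25, n = 4
h = (b - a)/n = 0.500000

Trapezoidal rule: (h/2)[f(x₀) + 2f(x₁) + 2f(x₂) + ... + f(xₙ)]

x_0 = 1.2500, f(x_0) = 3.490343, coefficient = 1
x_1 = 1.7500, f(x_1) = 5.754603, coefficient = 2
x_2 = 2.2500, f(x_2) = 9.487736, coefficient = 2
x_3 = 2.7500, f(x_3) = 15.642632, coefficient = 2
x_4 = 3.2500, f(x_4) = 25.790340, coefficient = 1

I ≈ (0.500000/2) × 91.050624 = 22.762656
Exact value: 22.299997
Error: 0.462659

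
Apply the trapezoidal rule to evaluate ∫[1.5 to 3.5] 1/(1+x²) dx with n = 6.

f(x) = 1/(1+x²)
a = 1.5, b = 3.5, n = 6
h = (b - a)/n = 0.333333

Trapezoidal rule: (h/2)[f(x₀) + 2f(x₁) + 2f(x₂) + ... + f(xₙ)]

x_0 = 1.5000, f(x_0) = 0.307692, coefficient = 1
x_1 = 1.8333, f(x_1) = 0.229299, coefficient = 2
x_2 = 2.1667, f(x_2) = 0.175610, coefficient = 2
x_3 = 2.5000, f(x_3) = 0.137931, coefficient = 2
x_4 = 2.8333, f(x_4) = 0.110769, coefficient = 2
x_5 = 3.1667, f(x_5) = 0.090680, coefficient = 2
x_6 = 3.5000, f(x_6) = 0.075472, coefficient = 1

I ≈ (0.333333/2) × 1.871743 = 0.311957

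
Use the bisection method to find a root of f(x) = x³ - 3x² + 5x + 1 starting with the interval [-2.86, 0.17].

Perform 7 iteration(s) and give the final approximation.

f(x) = x³ - 3x² + 5x + 1
Initial interval: [-2.86, 0.17]

Iteration 1:
  c_1 = (-2.860000 + 0.170000)/2 = -1.345000
  f(c_1) = f(-1.345000) = -13.585214
  f(a) × f(c) ≥ 0, new interval: [-1.345000, 0.170000]
Iteration 2:
  c_2 = (-1.345000 + 0.170000)/2 = -0.587500
  f(c_2) = f(-0.587500) = -3.175748
  f(a) × f(c) ≥ 0, new interval: [-0.587500, 0.170000]
Iteration 3:
  c_3 = (-0.587500 + 0.170000)/2 = -0.208750
  f(c_3) = f(-0.208750) = -0.183576
  f(a) × f(c) ≥ 0, new interval: [-0.208750, 0.170000]
Iteration 4:
  c_4 = (-0.208750 + 0.170000)/2 = -0.019375
  f(c_4) = f(-0.019375) = 0.901992
  f(a) × f(c) < 0, new interval: [-0.208750, -0.019375]
Iteration 5:
  c_5 = (-0.208750 + (-0.019375))/2 = -0.114062
  f(c_5) = f(-0.114062) = 0.389173
  f(a) × f(c) < 0, new interval: [-0.208750, -0.114062]
Iteration 6:
  c_6 = (-0.208750 + (-0.114062))/2 = -0.161406
  f(c_6) = f(-0.161406) = 0.110608
  f(a) × f(c) < 0, new interval: [-0.208750, -0.161406]
Iteration 7:
  c_7 = (-0.208750 + (-0.161406))/2 = -0.185078
  f(c_7) = f(-0.185078) = -0.034492
  f(a) × f(c) ≥ 0, new interval: [-0.185078, -0.161406]

After 7 iteration(s), the approximation is c_7 = -0.185078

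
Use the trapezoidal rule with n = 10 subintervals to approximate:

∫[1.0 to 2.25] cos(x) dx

f(x) = cos(x)
a = 1.0, b = 2.25, n = 10
h = (b - a)/n = 0.125000

Trapezoidal rule: (h/2)[f(x₀) + 2f(x₁) + 2f(x₂) + ... + f(xₙ)]

x_0 = 1.0000, f(x_0) = 0.540302, coefficient = 1
x_1 = 1.1250, f(x_1) = 0.431177, coefficient = 2
x_2 = 1.2500, f(x_2) = 0.315322, coefficient = 2
x_3 = 1.3750, f(x_3) = 0.194548, coefficient = 2
x_4 = 1.5000, f(x_4) = 0.070737, coefficient = 2
x_5 = 1.6250, f(x_5) = -0.054177, coefficient = 2
x_6 = 1.7500, f(x_6) = -0.178246, coefficient = 2
x_7 = 1.8750, f(x_7) = -0.299534, coefficient = 2
x_8 = 2.0000, f(x_8) = -0.416147, coefficient = 2
x_9 = 2.1250, f(x_9) = -0.526266, coefficient = 2
x_10 = 2.2500, f(x_10) = -0.628174, coefficient = 1

I ≈ (0.125000/2) × -1.013043 = -0.063315
Exact value: -0.063398
Error: 0.000083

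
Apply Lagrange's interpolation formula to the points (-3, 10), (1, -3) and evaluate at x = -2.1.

Lagrange interpolation formula:
P(x) = Σ yᵢ × Lᵢ(x)
where Lᵢ(x) = Π_{j≠i} (x - xⱼ)/(xᵢ - xⱼ)

L_0(-2.1) = (-2.1 - 1)/(-3 - 1) = 0.775000
L_1(-2.1) = (-2.1 - (-3))/(1 - (-3)) = 0.225000

P(-2.1) = 10×L_0(-2.1) + (-3)×L_1(-2.1)
P(-2.1) = 7.075000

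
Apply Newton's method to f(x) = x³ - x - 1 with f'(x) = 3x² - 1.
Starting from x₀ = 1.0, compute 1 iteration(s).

f(x) = x³ - x - 1
f'(x) = 3x² - 1
x₀ = 1.0

Newton-Raphson formula: x_{n+1} = x_n - f(x_n)/f'(x_n)

Iteration 1:
  f(1.000000) = -1.000000
  f'(1.000000) = 2.000000
  x_1 = 1.000000 - (-1.000000)/2.000000 = 1.500000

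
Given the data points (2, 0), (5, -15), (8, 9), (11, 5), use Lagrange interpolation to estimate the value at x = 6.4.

Lagrange interpolation formula:
P(x) = Σ yᵢ × Lᵢ(x)
where Lᵢ(x) = Π_{j≠i} (x - xⱼ)/(xᵢ - xⱼ)

L_0(6.4) = (6.4 - 5)/(2 - 5) × (6.4 - 8)/(2 - 8) × (6.4 - 11)/(2 - 11) = -0.063605
L_1(6.4) = (6.4 - 2)/(5 - 2) × (6.4 - 8)/(5 - 8) × (6.4 - 11)/(5 - 11) = 0.599704
L_2(6.4) = (6.4 - 2)/(8 - 2) × (6.4 - 5)/(8 - 5) × (6.4 - 11)/(8 - 11) = 0.524741
L_3(6.4) = (6.4 - 2)/(11 - 2) × (6.4 - 5)/(11 - 5) × (6.4 - 8)/(11 - 8) = -0.060840

P(6.4) = 0×L_0(6.4) + (-15)×L_1(6.4) + 9×L_2(6.4) + 5×L_3(6.4)
P(6.4) = -4.577086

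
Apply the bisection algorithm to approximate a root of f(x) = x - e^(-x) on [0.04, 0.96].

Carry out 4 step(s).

f(x) = x - e^(-x)
Initial interval: [0.04, 0.96]

Iteration 1:
  c_1 = (0.040000 + 0.960000)/2 = 0.500000
  f(c_1) = f(0.500000) = -0.106531
  f(a) × f(c) ≥ 0, new interval: [0.500000, 0.960000]
Iteration 2:
  c_2 = (0.500000 + 0.960000)/2 = 0.730000
  f(c_2) = f(0.730000) = 0.248091
  f(a) × f(c) < 0, new interval: [0.500000, 0.730000]
Iteration 3:
  c_3 = (0.500000 + 0.730000)/2 = 0.615000
  f(c_3) = f(0.615000) = 0.074359
  f(a) × f(c) < 0, new interval: [0.500000, 0.615000]
Iteration 4:
  c_4 = (0.500000 + 0.615000)/2 = 0.557500
  f(c_4) = f(0.557500) = -0.015139
  f(a) × f(c) ≥ 0, new interval: [0.557500, 0.615000]

After 4 iteration(s), the approximation is c_4 = 0.557500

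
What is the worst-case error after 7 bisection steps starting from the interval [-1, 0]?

Bisection error bound: |error| ≤ (b-a)/2^n
|error| ≤ (0 - (-1))/2^7 = 1/2^7
|error| ≤ 0.0078125000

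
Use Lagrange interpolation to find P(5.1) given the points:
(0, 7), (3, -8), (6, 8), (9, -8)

Lagrange interpolation formula:
P(x) = Σ yᵢ × Lᵢ(x)
where Lᵢ(x) = Π_{j≠i} (x - xⱼ)/(xᵢ - xⱼ)

L_0(5.1) = (5.1 - 3)/(0 - 3) × (5.1 - 6)/(0 - 6) × (5.1 - 9)/(0 - 9) = -0.045500
L_1(5.1) = (5.1 - 0)/(3 - 0) × (5.1 - 6)/(3 - 6) × (5.1 - 9)/(3 - 9) = 0.331500
L_2(5.1) = (5.1 - 0)/(6 - 0) × (5.1 - 3)/(6 - 3) × (5.1 - 9)/(6 - 9) = 0.773500
L_3(5.1) = (5.1 - 0)/(9 - 0) × (5.1 - 3)/(9 - 3) × (5.1 - 6)/(9 - 6) = -0.059500

P(5.1) = 7×L_0(5.1) + (-8)×L_1(5.1) + 8×L_2(5.1) + (-8)×L_3(5.1)
P(5.1) = 3.693500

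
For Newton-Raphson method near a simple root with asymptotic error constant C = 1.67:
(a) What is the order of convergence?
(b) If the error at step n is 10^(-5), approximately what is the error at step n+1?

(a) Newton-Raphson has quadratic (order 2) convergence near simple roots.
    This means |e_{n+1}| ≈ C|e_n|².

(b) With |e_n| = 10^(-5) and C = 1.67:
    |e_{n+1}| ≈ 1.67 × (10^(-5))² = 1.67 × 10^(-10)

(a) 2 (quadratic); (b) |e_{n+1}| ≈ 1.670e-10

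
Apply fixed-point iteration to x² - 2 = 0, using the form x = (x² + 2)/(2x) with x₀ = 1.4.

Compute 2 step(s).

Equation: x² - 2 = 0
Fixed-point form: x = (x² + 2)/(2x)
x₀ = 1.4

x_1 = g(1.400000) = 1.414286
x_2 = g(1.414286) = 1.414214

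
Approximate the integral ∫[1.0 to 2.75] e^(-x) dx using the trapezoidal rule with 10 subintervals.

f(x) = e^(-x)
a = 1.0, b = 2.75, n = 10
h = (b - a)/n = 0.175000

Trapezoidal rule: (h/2)[f(x₀) + 2f(x₁) + 2f(x₂) + ... + f(xₙ)]

x_0 = 1.0000, f(x_0) = 0.367879, coefficient = 1
x_1 = 1.1750, f(x_1) = 0.308819, coefficient = 2
x_2 = 1.3500, f(x_2) = 0.259240, coefficient = 2
x_3 = 1.5250, f(x_3) = 0.217621, coefficient = 2
x_4 = 1.7000, f(x_4) = 0.182684, coefficient = 2
x_5 = 1.8750, f(x_5) = 0.153355, coefficient = 2
x_6 = 2.0500, f(x_6) = 0.128735, coefficient = 2
x_7 = 2.2250, f(x_7) = 0.108067, coefficient = 2
x_8 = 2.4000, f(x_8) = 0.090718, coefficient = 2
x_9 = 2.5750, f(x_9) = 0.076154, coefficient = 2
x_10 = 2.7500, f(x_10) = 0.063928, coefficient = 1

I ≈ (0.175000/2) × 3.482593 = 0.304727
Exact value: 0.303952
Error: 0.000775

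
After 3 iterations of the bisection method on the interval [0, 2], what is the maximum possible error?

Bisection error bound: |error| ≤ (b-a)/2^n
|error| ≤ (2 - 0)/2^3 = 2/2^3
|error| ≤ 0.2500000000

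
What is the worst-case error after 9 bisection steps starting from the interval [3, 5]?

Bisection error bound: |error| ≤ (b-a)/2^n
|error| ≤ (5 - 3)/2^9 = 2/2^9
|error| ≤ 0.0039062500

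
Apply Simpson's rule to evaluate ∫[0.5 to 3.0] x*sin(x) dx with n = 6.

f(x) = x*sin(x)
a = 0.5, b = 3.0, n = 6
h = (b - a)/n = 0.416667

Simpson's rule: (h/3)[f(x₀) + 4f(x₁) + 2f(x₂) + ... + f(xₙ)]

x_0 = 0.5000, f(x_0) = 0.239713, coefficient = 1
x_1 = 0.9167, f(x_1) = 0.727446, coefficient = 4
x_2 = 1.3333, f(x_2) = 1.295917, coefficient = 2
x_3 = 1.7500, f(x_3) = 1.721975, coefficient = 4
x_4 = 2.1667, f(x_4) = 1.793264, coefficient = 2
x_5 = 2.5833, f(x_5) = 1.368419, coefficient = 4
x_6 = 3.0000, f(x_6) = 0.423360, coefficient = 1

I ≈ (0.416667/3) × 22.112798 = 3.071222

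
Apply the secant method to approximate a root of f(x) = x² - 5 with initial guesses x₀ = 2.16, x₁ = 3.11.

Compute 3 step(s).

f(x) = x² - 5
x₀ = 2.16, x₁ = 3.11

Secant formula: x_{n+1} = x_n - f(x_n)(x_n - x_{n-1})/(f(x_n) - f(x_{n-1}))

Iteration 1:
  f(2.160000) = -0.334400
  f(3.110000) = 4.672100
  x_2 = 3.110000 - 4.672100×(3.110000 - 2.160000)/(4.672100 - (-0.334400))
       = 2.223454
Iteration 2:
  f(3.110000) = 4.672100
  f(2.223454) = -0.056254
  x_3 = 2.223454 - (-0.056254)×(2.223454 - 3.110000)/(-0.056254 - 4.672100)
       = 2.234001
Iteration 3:
  f(2.223454) = -0.056254
  f(2.234001) = -0.009240
  x_4 = 2.234001 - (-0.009240)×(2.234001 - 2.223454)/(-0.009240 - (-0.056254))
       = 2.236074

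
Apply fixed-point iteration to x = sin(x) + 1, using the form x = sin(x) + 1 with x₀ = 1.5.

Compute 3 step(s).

Equation: x = sin(x) + 1
Fixed-point form: x = sin(x) + 1
x₀ = 1.5

x_1 = g(1.500000) = 1.997495
x_2 = g(1.997495) = 1.910337
x_3 = g(1.910337) = 1.942908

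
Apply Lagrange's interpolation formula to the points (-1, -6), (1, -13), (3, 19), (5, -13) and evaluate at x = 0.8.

Lagrange interpolation formula:
P(x) = Σ yᵢ × Lᵢ(x)
where Lᵢ(x) = Π_{j≠i} (x - xⱼ)/(xᵢ - xⱼ)

L_0(0.8) = (0.8 - 1)/(-1 - 1) × (0.8 - 3)/(-1 - 3) × (0.8 - 5)/(-1 - 5) = 0.038500
L_1(0.8) = (0.8 - (-1))/(1 - (-1)) × (0.8 - 3)/(1 - 3) × (0.8 - 5)/(1 - 5) = 1.039500
L_2(0.8) = (0.8 - (-1))/(3 - (-1)) × (0.8 - 1)/(3 - 1) × (0.8 - 5)/(3 - 5) = -0.094500
L_3(0.8) = (0.8 - (-1))/(5 - (-1)) × (0.8 - 1)/(5 - 1) × (0.8 - 3)/(5 - 3) = 0.016500

P(0.8) = (-6)×L_0(0.8) + (-13)×L_1(0.8) + 19×L_2(0.8) + (-13)×L_3(0.8)
P(0.8) = -15.754500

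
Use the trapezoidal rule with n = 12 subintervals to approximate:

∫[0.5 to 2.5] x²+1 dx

f(x) = x²+1
a = 0.5, b = 2.5, n = 12
h = (b - a)/n = 0.166667

Trapezoidal rule: (h/2)[f(x₀) + 2f(x₁) + 2f(x₂) + ... + f(xₙ)]

x_0 = 0.5000, f(x_0) = 1.250000, coefficient = 1
x_1 = 0.6667, f(x_1) = 1.444444, coefficient = 2
x_2 = 0.8333, f(x_2) = 1.694444, coefficient = 2
x_3 = 1.0000, f(x_3) = 2.000000, coefficient = 2
x_4 = 1.1667, f(x_4) = 2.361111, coefficient = 2
x_5 = 1.3333, f(x_5) = 2.777778, coefficient = 2
x_6 = 1.5000, f(x_6) = 3.250000, coefficient = 2
x_7 = 1.6667, f(x_7) = 3.777778, coefficient = 2
x_8 = 1.8333, f(x_8) = 4.361111, coefficient = 2
x_9 = 2.0000, f(x_9) = 5.000000, coefficient = 2
x_10 = 2.1667, f(x_10) = 5.694444, coefficient = 2
x_11 = 2.3333, f(x_11) = 6.444444, coefficient = 2
x_12 = 2.5000, f(x_12) = 7.250000, coefficient = 1

I ≈ (0.166667/2) × 86.111111 = 7.175926
Exact value: 7.166667
Error: 0.009259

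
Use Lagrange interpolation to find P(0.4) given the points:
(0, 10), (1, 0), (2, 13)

Lagrange interpolation formula:
P(x) = Σ yᵢ × Lᵢ(x)
where Lᵢ(x) = Π_{j≠i} (x - xⱼ)/(xᵢ - xⱼ)

L_0(0.4) = (0.4 - 1)/(0 - 1) × (0.4 - 2)/(0 - 2) = 0.480000
L_1(0.4) = (0.4 - 0)/(1 - 0) × (0.4 - 2)/(1 - 2) = 0.640000
L_2(0.4) = (0.4 - 0)/(2 - 0) × (0.4 - 1)/(2 - 1) = -0.120000

P(0.4) = 10×L_0(0.4) + 0×L_1(0.4) + 13×L_2(0.4)
P(0.4) = 3.240000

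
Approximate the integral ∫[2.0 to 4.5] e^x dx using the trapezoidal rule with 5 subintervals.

f(x) = e^x
a = 2.0, b = 4.5, n = 5
h = (b - a)/n = 0.500000

Trapezoidal rule: (h/2)[f(x₀) + 2f(x₁) + 2f(x₂) + ... + f(xₙ)]

x_0 = 2.0000, f(x_0) = 7.389056, coefficient = 1
x_1 = 2.5000, f(x_1) = 12.182494, coefficient = 2
x_2 = 3.0000, f(x_2) = 20.085537, coefficient = 2
x_3 = 3.5000, f(x_3) = 33.115452, coefficient = 2
x_4 = 4.0000, f(x_4) = 54.598150, coefficient = 2
x_5 = 4.5000, f(x_5) = 90.017131, coefficient = 1

I ≈ (0.500000/2) × 337.369453 = 84.342363
Exact value: 82.628075
Error: 1.714288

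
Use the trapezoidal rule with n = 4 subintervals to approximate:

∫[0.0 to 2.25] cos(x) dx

f(x) = cos(x)
a = 0.0, b = 2.25, n = 4
h = (b - a)/n = 0.562500

Trapezoidal rule: (h/2)[f(x₀) + 2f(x₁) + 2f(x₂) + ... + f(xₙ)]

x_0 = 0.0000, f(x_0) = 1.000000, coefficient = 1
x_1 = 0.5625, f(x_1) = 0.845924, coefficient = 2
x_2 = 1.1250, f(x_2) = 0.431177, coefficient = 2
x_3 = 1.6875, f(x_3) = -0.116439, coefficient = 2
x_4 = 2.2500, f(x_4) = -0.628174, coefficient = 1

I ≈ (0.562500/2) × 2.693151 = 0.757449
Exact value: 0.778073
Error: 0.020625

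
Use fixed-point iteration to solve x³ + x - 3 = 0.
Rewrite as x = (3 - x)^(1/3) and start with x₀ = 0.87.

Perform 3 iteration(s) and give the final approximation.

Equation: x³ + x - 3 = 0
Fixed-point form: x = (3 - x)^(1/3)
x₀ = 0.87

x_1 = g(0.870000) = 1.286648
x_2 = g(1.286648) = 1.196600
x_3 = g(1.196600) = 1.217206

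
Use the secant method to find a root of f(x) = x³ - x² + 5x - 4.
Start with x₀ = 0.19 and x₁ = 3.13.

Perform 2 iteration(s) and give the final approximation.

f(x) = x³ - x² + 5x - 4
x₀ = 0.19, x₁ = 3.13

Secant formula: x_{n+1} = x_n - f(x_n)(x_n - x_{n-1})/(f(x_n) - f(x_{n-1}))

Iteration 1:
  f(0.190000) = -3.079241
  f(3.130000) = 32.517397
  x_2 = 3.130000 - 32.517397×(3.130000 - 0.190000)/(32.517397 - (-3.079241))
       = 0.444321
Iteration 2:
  f(3.130000) = 32.517397
  f(0.444321) = -1.888098
  x_3 = 0.444321 - (-1.888098)×(0.444321 - 3.130000)/(-1.888098 - 32.517397)
       = 0.591705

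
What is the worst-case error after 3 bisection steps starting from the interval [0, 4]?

Bisection error bound: |error| ≤ (b-a)/2^n
|error| ≤ (4 - 0)/2^3 = 4/2^3
|error| ≤ 0.5000000000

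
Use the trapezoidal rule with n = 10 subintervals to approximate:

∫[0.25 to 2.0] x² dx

f(x) = x²
a = 0.25, b = 2.0, n = 10
h = (b - a)/n = 0.175000

Trapezoidal rule: (h/2)[f(x₀) + 2f(x₁) + 2f(x₂) + ... + f(xₙ)]

x_0 = 0.2500, f(x_0) = 0.062500, coefficient = 1
x_1 = 0.4250, f(x_1) = 0.180625, coefficient = 2
x_2 = 0.6000, f(x_2) = 0.360000, coefficient = 2
x_3 = 0.7750, f(x_3) = 0.600625, coefficient = 2
x_4 = 0.9500, f(x_4) = 0.902500, coefficient = 2
x_5 = 1.1250, f(x_5) = 1.265625, coefficient = 2
x_6 = 1.3000, f(x_6) = 1.690000, coefficient = 2
x_7 = 1.4750, f(x_7) = 2.175625, coefficient = 2
x_8 = 1.6500, f(x_8) = 2.722500, coefficient = 2
x_9 = 1.8250, f(x_9) = 3.330625, coefficient = 2
x_10 = 2.0000, f(x_10) = 4.000000, coefficient = 1

I ≈ (0.175000/2) × 30.518750 = 2.670391
Exact value: 2.661458
Error: 0.008932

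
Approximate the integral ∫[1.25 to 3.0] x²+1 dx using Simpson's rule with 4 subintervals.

f(x) = x²+1
a = 1.25, b = 3.0, n = 4
h = (b - a)/n = 0.437500

Simpson's rule: (h/3)[f(x₀) + 4f(x₁) + 2f(x₂) + ... + f(xₙ)]

x_0 = 1.2500, f(x_0) = 2.562500, coefficient = 1
x_1 = 1.6875, f(x_1) = 3.847656, coefficient = 4
x_2 = 2.1250, f(x_2) = 5.515625, coefficient = 2
x_3 = 2.5625, f(x_3) = 7.566406, coefficient = 4
x_4 = 3.0000, f(x_4) = 10.000000, coefficient = 1

I ≈ (0.437500/3) × 69.250000 = 10.098958
Exact value: 10.098958
Error: 0.000000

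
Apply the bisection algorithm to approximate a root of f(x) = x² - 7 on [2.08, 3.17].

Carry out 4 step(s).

f(x) = x² - 7
Initial interval: [2.08, 3.17]

Iteration 1:
  c_1 = (2.080000 + 3.170000)/2 = 2.625000
  f(c_1) = f(2.625000) = -0.109375
  f(a) × f(c) ≥ 0, new interval: [2.625000, 3.170000]
Iteration 2:
  c_2 = (2.625000 + 3.170000)/2 = 2.897500
  f(c_2) = f(2.897500) = 1.395506
  f(a) × f(c) < 0, new interval: [2.625000, 2.897500]
Iteration 3:
  c_3 = (2.625000 + 2.897500)/2 = 2.761250
  f(c_3) = f(2.761250) = 0.624502
  f(a) × f(c) < 0, new interval: [2.625000, 2.761250]
Iteration 4:
  c_4 = (2.625000 + 2.761250)/2 = 2.693125
  f(c_4) = f(2.693125) = 0.252922
  f(a) × f(c) < 0, new interval: [2.625000, 2.693125]

After 4 iteration(s), the approximation is c_4 = 2.693125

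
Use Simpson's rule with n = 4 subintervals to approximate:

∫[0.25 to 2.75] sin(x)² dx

f(x) = sin(x)²
a = 0.25, b = 2.75, n = 4
h = (b - a)/n = 0.625000

Simpson's rule: (h/3)[f(x₀) + 4f(x₁) + 2f(x₂) + ... + f(xₙ)]

x_0 = 0.2500, f(x_0) = 0.061209, coefficient = 1
x_1 = 0.8750, f(x_1) = 0.589123, coefficient = 4
x_2 = 1.5000, f(x_2) = 0.994996, coefficient = 2
x_3 = 2.1250, f(x_3) = 0.723044, coefficient = 4
x_4 = 2.7500, f(x_4) = 0.145665, coefficient = 1

I ≈ (0.625000/3) × 7.445533 = 1.551153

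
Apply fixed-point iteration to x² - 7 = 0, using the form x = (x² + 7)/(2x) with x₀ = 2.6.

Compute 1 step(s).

Equation: x² - 7 = 0
Fixed-point form: x = (x² + 7)/(2x)
x₀ = 2.6

x_1 = g(2.600000) = 2.646154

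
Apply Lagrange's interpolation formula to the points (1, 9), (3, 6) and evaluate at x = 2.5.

Lagrange interpolation formula:
P(x) = Σ yᵢ × Lᵢ(x)
where Lᵢ(x) = Π_{j≠i} (x - xⱼ)/(xᵢ - xⱼ)

L_0(2.5) = (2.5 - 3)/(1 - 3) = 0.250000
L_1(2.5) = (2.5 - 1)/(3 - 1) = 0.750000

P(2.5) = 9×L_0(2.5) + 6×L_1(2.5)
P(2.5) = 6.750000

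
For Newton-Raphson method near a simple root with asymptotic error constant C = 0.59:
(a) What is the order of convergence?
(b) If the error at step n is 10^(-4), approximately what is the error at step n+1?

(a) Newton-Raphson has quadratic (order 2) convergence near simple roots.
    This means |e_{n+1}| ≈ C|e_n|².

(b) With |e_n| = 10^(-4) and C = 0.59:
    |e_{n+1}| ≈ 0.59 × (10^(-4))² = 0.59 × 10^(-8)

(a) 2 (quadratic); (b) |e_{n+1}| ≈ 5.900e-09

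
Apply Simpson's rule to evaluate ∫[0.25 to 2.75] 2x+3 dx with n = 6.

f(x) = 2x+3
a = 0.25, b = 2.75, n = 6
h = (b - a)/n = 0.416667

Simpson's rule: (h/3)[f(x₀) + 4f(x₁) + 2f(x₂) + ... + f(xₙ)]

x_0 = 0.2500, f(x_0) = 3.500000, coefficient = 1
x_1 = 0.6667, f(x_1) = 4.333333, coefficient = 4
x_2 = 1.0833, f(x_2) = 5.166667, coefficient = 2
x_3 = 1.5000, f(x_3) = 6.000000, coefficient = 4
x_4 = 1.9167, f(x_4) = 6.833333, coefficient = 2
x_5 = 2.3333, f(x_5) = 7.666667, coefficient = 4
x_6 = 2.7500, f(x_6) = 8.500000, coefficient = 1

I ≈ (0.416667/3) × 108.000000 = 15.000000
Exact value: 15.000000
Error: 0.000000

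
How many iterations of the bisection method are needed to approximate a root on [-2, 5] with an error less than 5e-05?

We need (b-a)/2^n ≤ 5e-05
(5 - (-2))/2^n ≤ 5e-05
7/2^n ≤ 5e-05
2^n ≥ 140000
n ≥ log₂(140000) = 17.10
n ≥ 18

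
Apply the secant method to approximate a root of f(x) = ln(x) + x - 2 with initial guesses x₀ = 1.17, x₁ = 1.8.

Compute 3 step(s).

f(x) = ln(x) + x - 2
x₀ = 1.17, x₁ = 1.8

Secant formula: x_{n+1} = x_n - f(x_n)(x_n - x_{n-1})/(f(x_n) - f(x_{n-1}))

Iteration 1:
  f(1.170000) = -0.672996
  f(1.800000) = 0.387787
  x_2 = 1.800000 - 0.387787×(1.800000 - 1.170000)/(0.387787 - (-0.672996))
       = 1.569693
Iteration 2:
  f(1.800000) = 0.387787
  f(1.569693) = 0.020573
  x_3 = 1.569693 - 0.020573×(1.569693 - 1.800000)/(0.020573 - 0.387787)
       = 1.556790
Iteration 3:
  f(1.569693) = 0.020573
  f(1.556790) = -0.000584
  x_4 = 1.556790 - (-0.000584)×(1.556790 - 1.569693)/(-0.000584 - 0.020573)
       = 1.557146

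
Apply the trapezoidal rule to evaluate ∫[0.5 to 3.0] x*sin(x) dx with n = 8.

f(x) = x*sin(x)
a = 0.5, b = 3.0, n = 8
h = (b - a)/n = 0.312500

Trapezoidal rule: (h/2)[f(x₀) + 2f(x₁) + 2f(x₂) + ... + f(xₙ)]

x_0 = 0.5000, f(x_0) = 0.239713, coefficient = 1
x_1 = 0.8125, f(x_1) = 0.589882, coefficient = 2
x_2 = 1.1250, f(x_2) = 1.015051, coefficient = 2
x_3 = 1.4375, f(x_3) = 1.424748, coefficient = 2
x_4 = 1.7500, f(x_4) = 1.721975, coefficient = 2
x_5 = 2.0625, f(x_5) = 1.818155, coefficient = 2
x_6 = 2.3750, f(x_6) = 1.647502, coefficient = 2
x_7 = 2.6875, f(x_7) = 1.178864, coefficient = 2
x_8 = 3.0000, f(x_8) = 0.423360, coefficient = 1

I ≈ (0.312500/2) × 19.455429 = 3.039911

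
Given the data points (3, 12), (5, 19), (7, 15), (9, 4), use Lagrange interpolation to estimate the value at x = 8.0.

Lagrange interpolation formula:
P(x) = Σ yᵢ × Lᵢ(x)
where Lᵢ(x) = Π_{j≠i} (x - xⱼ)/(xᵢ - xⱼ)

L_0(8.0) = (8.0 - 5)/(3 - 5) × (8.0 - 7)/(3 - 7) × (8.0 - 9)/(3 - 9) = 0.062500
L_1(8.0) = (8.0 - 3)/(5 - 3) × (8.0 - 7)/(5 - 7) × (8.0 - 9)/(5 - 9) = -0.312500
L_2(8.0) = (8.0 - 3)/(7 - 3) × (8.0 - 5)/(7 - 5) × (8.0 - 9)/(7 - 9) = 0.937500
L_3(8.0) = (8.0 - 3)/(9 - 3) × (8.0 - 5)/(9 - 5) × (8.0 - 7)/(9 - 7) = 0.312500

P(8.0) = 12×L_0(8.0) + 19×L_1(8.0) + 15×L_2(8.0) + 4×L_3(8.0)
P(8.0) = 10.125000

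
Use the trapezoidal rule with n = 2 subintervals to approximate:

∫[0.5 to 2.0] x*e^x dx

f(x) = x*e^x
a = 0.5, b = 2.0, n = 2
h = (b - a)/n = 0.750000

Trapezoidal rule: (h/2)[f(x₀) + 2f(x₁) + 2f(x₂) + ... + f(xₙ)]

x_0 = 0.5000, f(x_0) = 0.824361, coefficient = 1
x_1 = 1.2500, f(x_1) = 4.362929, coefficient = 2
x_2 = 2.0000, f(x_2) = 14.778112, coefficient = 1

I ≈ (0.750000/2) × 24.328330 = 9.123124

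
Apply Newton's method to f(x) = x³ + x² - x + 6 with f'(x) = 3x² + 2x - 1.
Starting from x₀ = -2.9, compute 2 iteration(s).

f(x) = x³ + x² - x + 6
f'(x) = 3x² + 2x - 1
x₀ = -2.9

Newton-Raphson formula: x_{n+1} = x_n - f(x_n)/f'(x_n)

Iteration 1:
  f(-2.900000) = -7.079000
  f'(-2.900000) = 18.430000
  x_1 = -2.900000 - (-7.079000)/18.430000 = -2.515898
Iteration 2:
  f(-2.515898) = -1.079346
  f'(-2.515898) = 12.957432
  x_2 = -2.515898 - (-1.079346)/12.957432 = -2.432599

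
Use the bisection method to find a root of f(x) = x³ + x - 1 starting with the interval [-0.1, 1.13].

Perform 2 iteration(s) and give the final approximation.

f(x) = x³ + x - 1
Initial interval: [-0.1, 1.13]

Iteration 1:
  c_1 = (-0.100000 + 1.130000)/2 = 0.515000
  f(c_1) = f(0.515000) = -0.348409
  f(a) × f(c) ≥ 0, new interval: [0.515000, 1.130000]
Iteration 2:
  c_2 = (0.515000 + 1.130000)/2 = 0.822500
  f(c_2) = f(0.822500) = 0.378926
  f(a) × f(c) < 0, new interval: [0.515000, 0.822500]

After 2 iteration(s), the approximation is c_2 = 0.822500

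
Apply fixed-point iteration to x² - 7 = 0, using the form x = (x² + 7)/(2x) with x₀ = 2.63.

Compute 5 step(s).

Equation: x² - 7 = 0
Fixed-point form: x = (x² + 7)/(2x)
x₀ = 2.63

x_1 = g(2.630000) = 2.645798
x_2 = g(2.645798) = 2.645751
x_3 = g(2.645751) = 2.645751
x_4 = g(2.645751) = 2.645751
x_5 = g(2.645751) = 2.645751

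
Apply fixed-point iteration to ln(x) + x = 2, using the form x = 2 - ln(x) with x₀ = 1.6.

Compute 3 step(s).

Equation: ln(x) + x = 2
Fixed-point form: x = 2 - ln(x)
x₀ = 1.6

x_1 = g(1.600000) = 1.529996
x_2 = g(1.529996) = 1.574735
x_3 = g(1.574735) = 1.545913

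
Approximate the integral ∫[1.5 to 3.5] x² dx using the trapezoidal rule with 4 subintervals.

f(x) = x²
a = 1.5, b = 3.5, n = 4
h = (b - a)/n = 0.500000

Trapezoidal rule: (h/2)[f(x₀) + 2f(x₁) + 2f(x₂) + ... + f(xₙ)]

x_0 = 1.5000, f(x_0) = 2.250000, coefficient = 1
x_1 = 2.0000, f(x_1) = 4.000000, coefficient = 2
x_2 = 2.5000, f(x_2) = 6.250000, coefficient = 2
x_3 = 3.0000, f(x_3) = 9.000000, coefficient = 2
x_4 = 3.5000, f(x_4) = 12.250000, coefficient = 1

I ≈ (0.500000/2) × 53.000000 = 13.250000
Exact value: 13.166667
Error: 0.083333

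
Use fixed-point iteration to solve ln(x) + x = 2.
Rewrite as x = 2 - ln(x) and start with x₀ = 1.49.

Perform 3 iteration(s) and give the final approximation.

Equation: ln(x) + x = 2
Fixed-point form: x = 2 - ln(x)
x₀ = 1.49

x_1 = g(1.490000) = 1.601224
x_2 = g(1.601224) = 1.529232
x_3 = g(1.529232) = 1.575235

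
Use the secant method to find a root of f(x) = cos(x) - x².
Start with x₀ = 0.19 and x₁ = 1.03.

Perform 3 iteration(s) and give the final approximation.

f(x) = cos(x) - x²
x₀ = 0.19, x₁ = 1.03

Secant formula: x_{n+1} = x_n - f(x_n)(x_n - x_{n-1})/(f(x_n) - f(x_{n-1}))

Iteration 1:
  f(0.190000) = 0.945904
  f(1.030000) = -0.546081
  x_2 = 1.030000 - (-0.546081)×(1.030000 - 0.190000)/(-0.546081 - 0.945904)
       = 0.722552
Iteration 2:
  f(1.030000) = -0.546081
  f(0.722552) = 0.228039
  x_3 = 0.722552 - 0.228039×(0.722552 - 1.030000)/(0.228039 - (-0.546081))
       = 0.813120
Iteration 3:
  f(0.722552) = 0.228039
  f(0.813120) = 0.026072
  x_4 = 0.813120 - 0.026072×(0.813120 - 0.722552)/(0.026072 - 0.228039)
       = 0.824811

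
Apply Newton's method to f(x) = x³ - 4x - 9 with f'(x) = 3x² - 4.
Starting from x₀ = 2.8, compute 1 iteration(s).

f(x) = x³ - 4x - 9
f'(x) = 3x² - 4
x₀ = 2.8

Newton-Raphson formula: x_{n+1} = x_n - f(x_n)/f'(x_n)

Iteration 1:
  f(2.800000) = 1.752000
  f'(2.800000) = 19.520000
  x_1 = 2.800000 - 1.752000/19.520000 = 2.710246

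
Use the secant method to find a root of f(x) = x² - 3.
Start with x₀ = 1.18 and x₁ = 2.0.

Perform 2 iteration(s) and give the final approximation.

f(x) = x² - 3
x₀ = 1.18, x₁ = 2.0

Secant formula: x_{n+1} = x_n - f(x_n)(x_n - x_{n-1})/(f(x_n) - f(x_{n-1}))

Iteration 1:
  f(1.180000) = -1.607600
  f(2.000000) = 1.000000
  x_2 = 2.000000 - 1.000000×(2.000000 - 1.180000)/(1.000000 - (-1.607600))
       = 1.685535
Iteration 2:
  f(2.000000) = 1.000000
  f(1.685535) = -0.158973
  x_3 = 1.685535 - (-0.158973)×(1.685535 - 2.000000)/(-0.158973 - 1.000000)
       = 1.728669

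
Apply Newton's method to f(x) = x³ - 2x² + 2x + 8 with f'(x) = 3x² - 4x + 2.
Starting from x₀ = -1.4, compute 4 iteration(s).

f(x) = x³ - 2x² + 2x + 8
f'(x) = 3x² - 4x + 2
x₀ = -1.4

Newton-Raphson formula: x_{n+1} = x_n - f(x_n)/f'(x_n)

Iteration 1:
  f(-1.400000) = -1.464000
  f'(-1.400000) = 13.480000
  x_1 = -1.400000 - (-1.464000)/13.480000 = -1.291395
Iteration 2:
  f(-1.291395) = -0.071849
  f'(-1.291395) = 12.168679
  x_2 = -1.291395 - (-0.071849)/12.168679 = -1.285490
Iteration 3:
  f(-1.285490) = -0.000205
  f'(-1.285490) = 12.099417
  x_3 = -1.285490 - (-0.000205)/12.099417 = -1.285473
Iteration 4:
  f(-1.285473) = 0.000000
  f'(-1.285473) = 12.099219
  x_4 = -1.285473 - 0.000000/12.099219 = -1.285473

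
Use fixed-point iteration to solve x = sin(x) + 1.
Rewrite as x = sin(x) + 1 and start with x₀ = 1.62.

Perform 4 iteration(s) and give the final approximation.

Equation: x = sin(x) + 1
Fixed-point form: x = sin(x) + 1
x₀ = 1.62

x_1 = g(1.620000) = 1.998790
x_2 = g(1.998790) = 1.909800
x_3 = g(1.909800) = 1.943086
x_4 = g(1.943086) = 1.931497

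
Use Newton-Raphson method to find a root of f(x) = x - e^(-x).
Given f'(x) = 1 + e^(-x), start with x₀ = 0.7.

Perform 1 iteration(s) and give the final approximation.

f(x) = x - e^(-x)
f'(x) = 1 + e^(-x)
x₀ = 0.7

Newton-Raphson formula: x_{n+1} = x_n - f(x_n)/f'(x_n)

Iteration 1:
  f(0.700000) = 0.203415
  f'(0.700000) = 1.496585
  x_1 = 0.700000 - 0.203415/1.496585 = 0.564081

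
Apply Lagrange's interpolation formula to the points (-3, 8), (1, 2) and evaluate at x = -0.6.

Lagrange interpolation formula:
P(x) = Σ yᵢ × Lᵢ(x)
where Lᵢ(x) = Π_{j≠i} (x - xⱼ)/(xᵢ - xⱼ)

L_0(-0.6) = (-0.6 - 1)/(-3 - 1) = 0.400000
L_1(-0.6) = (-0.6 - (-3))/(1 - (-3)) = 0.600000

P(-0.6) = 8×L_0(-0.6) + 2×L_1(-0.6)
P(-0.6) = 4.400000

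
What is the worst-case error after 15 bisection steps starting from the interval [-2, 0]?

Bisection error bound: |error| ≤ (b-a)/2^n
|error| ≤ (0 - (-2))/2^15 = 2/2^15
|error| ≤ 0.0000610352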